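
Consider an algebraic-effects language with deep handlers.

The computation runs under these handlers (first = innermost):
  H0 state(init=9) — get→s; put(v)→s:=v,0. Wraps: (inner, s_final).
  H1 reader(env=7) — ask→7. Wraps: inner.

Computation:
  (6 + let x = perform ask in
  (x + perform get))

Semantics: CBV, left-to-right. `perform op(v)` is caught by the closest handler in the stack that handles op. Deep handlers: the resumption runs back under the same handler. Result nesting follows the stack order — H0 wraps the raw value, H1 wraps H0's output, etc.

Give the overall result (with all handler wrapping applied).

Answer: (22, 9)

Working:
ask @ H1 ⇒ 7
get @ H0 ⇒ 9
H0 returns (22, 9)
H1 returns (22, 9)
= (22, 9)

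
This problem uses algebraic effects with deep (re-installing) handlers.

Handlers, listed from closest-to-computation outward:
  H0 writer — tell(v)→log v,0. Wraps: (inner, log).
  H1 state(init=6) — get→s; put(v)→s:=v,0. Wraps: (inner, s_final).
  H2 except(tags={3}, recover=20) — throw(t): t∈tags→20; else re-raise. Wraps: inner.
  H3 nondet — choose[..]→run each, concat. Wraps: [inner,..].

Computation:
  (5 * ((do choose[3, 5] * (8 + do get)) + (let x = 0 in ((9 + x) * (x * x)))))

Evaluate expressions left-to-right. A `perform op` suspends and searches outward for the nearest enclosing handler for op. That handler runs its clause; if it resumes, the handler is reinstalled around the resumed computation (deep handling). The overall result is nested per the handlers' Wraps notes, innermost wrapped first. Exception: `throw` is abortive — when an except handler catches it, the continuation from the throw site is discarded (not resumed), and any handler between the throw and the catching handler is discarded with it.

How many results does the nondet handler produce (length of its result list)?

Answer: 2

Evaluation trace:
choose[3, 5] @ H3
  branch[0] choose=3:
    get @ H1 ⇒ 6
    H0 returns (210, ())
    H1 returns ((210, ()), 6)
    H2 returns ((210, ()), 6)
    H3 returns [((210, ()), 6)]
  branch[1] choose=5:
    get @ H1 ⇒ 6
    H0 returns (350, ())
    H1 returns ((350, ()), 6)
    H2 returns ((350, ()), 6)
    H3 returns [((350, ()), 6)]
= [((210, ()), 6), ((350, ()), 6)]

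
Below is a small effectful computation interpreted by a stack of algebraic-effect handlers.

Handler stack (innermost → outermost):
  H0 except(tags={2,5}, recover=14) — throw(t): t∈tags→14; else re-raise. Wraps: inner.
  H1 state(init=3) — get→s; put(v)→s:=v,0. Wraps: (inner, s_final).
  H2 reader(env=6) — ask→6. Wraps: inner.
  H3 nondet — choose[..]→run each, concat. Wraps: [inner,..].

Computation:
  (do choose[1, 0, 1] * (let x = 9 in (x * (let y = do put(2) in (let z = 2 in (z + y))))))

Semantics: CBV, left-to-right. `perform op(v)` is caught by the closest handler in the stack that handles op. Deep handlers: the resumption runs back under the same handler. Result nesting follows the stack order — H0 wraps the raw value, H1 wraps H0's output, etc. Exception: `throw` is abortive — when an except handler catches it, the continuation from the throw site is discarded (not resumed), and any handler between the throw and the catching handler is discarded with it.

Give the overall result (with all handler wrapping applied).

Step-by-step:
choose[1, 0, 1] @ H3
  branch[0] choose=1:
    put(2) @ H1 ⇒ s:=2
    H0 returns 18
    H1 returns (18, 2)
    H2 returns (18, 2)
    H3 returns [(18, 2)]
  branch[1] choose=0:
    put(2) @ H1 ⇒ s:=2
    H0 returns 0
    H1 returns (0, 2)
    H2 returns (0, 2)
    H3 returns [(0, 2)]
  branch[2] choose=1:
    put(2) @ H1 ⇒ s:=2
    H0 returns 18
    H1 returns (18, 2)
    H2 returns (18, 2)
    H3 returns [(18, 2)]
= [(18, 2), (0, 2), (18, 2)]

Answer: [(18, 2), (0, 2), (18, 2)]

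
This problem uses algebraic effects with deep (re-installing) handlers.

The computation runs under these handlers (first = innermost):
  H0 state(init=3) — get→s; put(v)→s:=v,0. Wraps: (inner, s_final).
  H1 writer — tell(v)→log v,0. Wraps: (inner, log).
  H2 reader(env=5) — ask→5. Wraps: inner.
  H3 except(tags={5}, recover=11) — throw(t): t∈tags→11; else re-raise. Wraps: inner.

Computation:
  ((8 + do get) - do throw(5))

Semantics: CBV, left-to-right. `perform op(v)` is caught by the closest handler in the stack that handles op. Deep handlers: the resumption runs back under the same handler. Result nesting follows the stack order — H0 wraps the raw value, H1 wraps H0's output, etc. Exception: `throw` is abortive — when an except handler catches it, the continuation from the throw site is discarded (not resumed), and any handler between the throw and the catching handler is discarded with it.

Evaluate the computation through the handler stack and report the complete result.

Answer: 11

Working:
get @ H0 ⇒ 3
throw(5) @ H3 caught ⇒ 11
= 11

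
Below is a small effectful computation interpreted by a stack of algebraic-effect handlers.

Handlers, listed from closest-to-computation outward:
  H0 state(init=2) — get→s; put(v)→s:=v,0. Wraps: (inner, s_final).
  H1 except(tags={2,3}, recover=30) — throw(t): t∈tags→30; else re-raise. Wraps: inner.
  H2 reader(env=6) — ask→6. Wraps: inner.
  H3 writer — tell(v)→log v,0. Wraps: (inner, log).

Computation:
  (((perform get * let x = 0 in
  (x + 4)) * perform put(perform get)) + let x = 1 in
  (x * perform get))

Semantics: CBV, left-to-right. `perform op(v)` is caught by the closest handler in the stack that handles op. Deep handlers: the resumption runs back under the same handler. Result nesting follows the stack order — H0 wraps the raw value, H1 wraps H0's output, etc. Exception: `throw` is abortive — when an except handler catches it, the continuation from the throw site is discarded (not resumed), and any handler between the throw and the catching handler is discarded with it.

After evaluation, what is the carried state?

Answer: 2

Step-by-step:
get @ H0 ⇒ 2
get @ H0 ⇒ 2
put(2) @ H0 ⇒ s:=2
get @ H0 ⇒ 2
H0 returns (2, 2)
H1 returns (2, 2)
H2 returns (2, 2)
H3 returns ((2, 2), ())
= ((2, 2), ())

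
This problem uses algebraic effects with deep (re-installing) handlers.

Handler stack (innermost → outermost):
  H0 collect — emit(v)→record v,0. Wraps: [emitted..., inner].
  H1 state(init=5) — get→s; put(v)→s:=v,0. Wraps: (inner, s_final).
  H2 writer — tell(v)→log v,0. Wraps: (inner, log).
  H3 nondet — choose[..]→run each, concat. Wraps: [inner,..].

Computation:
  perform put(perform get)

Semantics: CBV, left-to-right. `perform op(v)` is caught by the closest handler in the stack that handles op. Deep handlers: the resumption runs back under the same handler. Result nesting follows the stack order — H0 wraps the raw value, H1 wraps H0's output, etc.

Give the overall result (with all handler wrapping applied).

Working:
get @ H1 ⇒ 5
put(5) @ H1 ⇒ s:=5
H0 returns [0]
H1 returns ([0], 5)
H2 returns (([0], 5), ())
H3 returns [(([0], 5), ())]
= [(([0], 5), ())]

Answer: [(([0], 5), ())]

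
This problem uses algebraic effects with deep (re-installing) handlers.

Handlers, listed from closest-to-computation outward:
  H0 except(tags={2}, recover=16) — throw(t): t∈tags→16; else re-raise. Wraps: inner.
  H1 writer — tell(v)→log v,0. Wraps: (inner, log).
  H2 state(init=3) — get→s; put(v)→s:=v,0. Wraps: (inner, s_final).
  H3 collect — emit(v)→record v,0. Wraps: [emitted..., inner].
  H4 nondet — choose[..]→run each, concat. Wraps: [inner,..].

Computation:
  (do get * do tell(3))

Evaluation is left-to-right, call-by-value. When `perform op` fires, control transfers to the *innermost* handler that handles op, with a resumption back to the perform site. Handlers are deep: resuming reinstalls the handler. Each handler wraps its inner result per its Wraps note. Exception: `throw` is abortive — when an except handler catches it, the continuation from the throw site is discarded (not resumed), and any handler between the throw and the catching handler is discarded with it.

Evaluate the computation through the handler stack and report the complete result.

Working:
get @ H2 ⇒ 3
tell(3) @ H1 ⇒ log+=3
H0 returns 0
H1 returns (0, (3))
H2 returns ((0, (3)), 3)
H3 returns [((0, (3)), 3)]
H4 returns [[((0, (3)), 3)]]
= [[((0, (3)), 3)]]

Answer: [[((0, (3)), 3)]]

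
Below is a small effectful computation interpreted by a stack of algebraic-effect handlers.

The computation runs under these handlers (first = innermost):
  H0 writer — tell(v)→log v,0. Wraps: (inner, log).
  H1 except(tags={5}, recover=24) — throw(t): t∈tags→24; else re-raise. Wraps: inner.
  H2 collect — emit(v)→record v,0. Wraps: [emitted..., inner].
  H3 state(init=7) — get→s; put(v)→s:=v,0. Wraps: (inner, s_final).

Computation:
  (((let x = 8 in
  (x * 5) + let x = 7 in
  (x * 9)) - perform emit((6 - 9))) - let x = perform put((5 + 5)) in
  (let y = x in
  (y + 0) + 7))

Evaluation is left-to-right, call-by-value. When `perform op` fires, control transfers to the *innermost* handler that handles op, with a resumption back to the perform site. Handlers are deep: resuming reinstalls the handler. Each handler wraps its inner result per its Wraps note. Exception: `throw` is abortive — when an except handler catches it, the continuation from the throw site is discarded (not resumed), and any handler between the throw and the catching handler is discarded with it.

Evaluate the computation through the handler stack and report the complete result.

Working:
emit(-3) @ H2 ⇒ out+=-3
put(10) @ H3 ⇒ s:=10
H0 returns (96, ())
H1 returns (96, ())
H2 returns [-3, (96, ())]
H3 returns ([-3, (96, ())], 10)
= ([-3, (96, ())], 10)

Answer: ([-3, (96, ())], 10)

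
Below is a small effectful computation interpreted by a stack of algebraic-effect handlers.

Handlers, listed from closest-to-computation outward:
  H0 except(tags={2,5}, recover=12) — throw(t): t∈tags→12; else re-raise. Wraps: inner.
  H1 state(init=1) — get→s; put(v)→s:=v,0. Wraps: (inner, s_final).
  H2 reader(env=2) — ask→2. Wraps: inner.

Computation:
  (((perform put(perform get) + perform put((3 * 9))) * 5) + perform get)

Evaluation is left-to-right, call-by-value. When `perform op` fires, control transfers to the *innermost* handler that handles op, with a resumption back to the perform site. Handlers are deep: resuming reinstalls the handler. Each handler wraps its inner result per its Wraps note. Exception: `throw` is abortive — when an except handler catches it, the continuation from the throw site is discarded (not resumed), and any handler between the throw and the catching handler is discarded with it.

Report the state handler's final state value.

Answer: 27

Evaluation trace:
get @ H1 ⇒ 1
put(1) @ H1 ⇒ s:=1
put(27) @ H1 ⇒ s:=27
get @ H1 ⇒ 27
H0 returns 27
H1 returns (27, 27)
H2 returns (27, 27)
= (27, 27)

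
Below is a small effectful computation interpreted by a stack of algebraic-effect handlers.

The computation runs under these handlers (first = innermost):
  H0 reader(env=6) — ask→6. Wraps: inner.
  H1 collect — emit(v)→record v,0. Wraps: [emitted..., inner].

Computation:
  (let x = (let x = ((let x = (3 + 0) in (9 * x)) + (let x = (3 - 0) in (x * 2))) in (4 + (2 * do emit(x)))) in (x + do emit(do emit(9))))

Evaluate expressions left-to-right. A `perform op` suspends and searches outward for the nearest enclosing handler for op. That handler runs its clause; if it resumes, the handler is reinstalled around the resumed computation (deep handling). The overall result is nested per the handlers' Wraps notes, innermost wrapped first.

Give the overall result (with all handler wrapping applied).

Step-by-step:
emit(33) @ H1 ⇒ out+=33
emit(9) @ H1 ⇒ out+=9
emit(0) @ H1 ⇒ out+=0
H0 returns 4
H1 returns [33, 9, 0, 4]
= [33, 9, 0, 4]

Answer: [33, 9, 0, 4]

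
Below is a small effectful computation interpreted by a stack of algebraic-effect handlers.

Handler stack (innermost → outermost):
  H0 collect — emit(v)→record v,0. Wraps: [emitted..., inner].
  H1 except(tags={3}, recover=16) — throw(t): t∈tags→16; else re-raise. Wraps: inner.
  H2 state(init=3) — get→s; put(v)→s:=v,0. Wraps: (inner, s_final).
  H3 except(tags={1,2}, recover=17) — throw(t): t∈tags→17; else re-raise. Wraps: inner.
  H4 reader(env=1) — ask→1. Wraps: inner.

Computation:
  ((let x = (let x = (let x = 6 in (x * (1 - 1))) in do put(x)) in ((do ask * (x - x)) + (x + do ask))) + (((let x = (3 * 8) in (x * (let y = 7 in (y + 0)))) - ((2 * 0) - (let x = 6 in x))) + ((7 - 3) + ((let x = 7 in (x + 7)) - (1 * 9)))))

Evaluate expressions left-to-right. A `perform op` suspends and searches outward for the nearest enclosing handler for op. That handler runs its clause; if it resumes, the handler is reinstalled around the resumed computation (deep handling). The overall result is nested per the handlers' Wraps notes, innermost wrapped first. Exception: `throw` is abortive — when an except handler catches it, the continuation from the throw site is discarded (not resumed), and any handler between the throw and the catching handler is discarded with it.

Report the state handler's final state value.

Answer: 0

Evaluation trace:
put(0) @ H2 ⇒ s:=0
ask @ H4 ⇒ 1
ask @ H4 ⇒ 1
H0 returns [184]
H1 returns [184]
H2 returns ([184], 0)
H3 returns ([184], 0)
H4 returns ([184], 0)
= ([184], 0)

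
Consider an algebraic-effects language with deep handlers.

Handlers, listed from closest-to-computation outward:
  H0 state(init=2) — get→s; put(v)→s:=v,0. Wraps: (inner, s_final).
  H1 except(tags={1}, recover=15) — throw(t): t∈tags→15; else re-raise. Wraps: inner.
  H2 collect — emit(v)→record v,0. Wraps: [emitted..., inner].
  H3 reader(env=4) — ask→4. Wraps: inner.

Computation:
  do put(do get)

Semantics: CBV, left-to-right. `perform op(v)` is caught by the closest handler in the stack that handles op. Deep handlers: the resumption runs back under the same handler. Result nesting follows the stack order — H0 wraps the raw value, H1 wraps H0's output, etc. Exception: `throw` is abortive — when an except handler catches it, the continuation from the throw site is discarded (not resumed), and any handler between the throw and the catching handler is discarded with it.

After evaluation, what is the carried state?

Working:
get @ H0 ⇒ 2
put(2) @ H0 ⇒ s:=2
H0 returns (0, 2)
H1 returns (0, 2)
H2 returns [(0, 2)]
H3 returns [(0, 2)]
= [(0, 2)]

Answer: 2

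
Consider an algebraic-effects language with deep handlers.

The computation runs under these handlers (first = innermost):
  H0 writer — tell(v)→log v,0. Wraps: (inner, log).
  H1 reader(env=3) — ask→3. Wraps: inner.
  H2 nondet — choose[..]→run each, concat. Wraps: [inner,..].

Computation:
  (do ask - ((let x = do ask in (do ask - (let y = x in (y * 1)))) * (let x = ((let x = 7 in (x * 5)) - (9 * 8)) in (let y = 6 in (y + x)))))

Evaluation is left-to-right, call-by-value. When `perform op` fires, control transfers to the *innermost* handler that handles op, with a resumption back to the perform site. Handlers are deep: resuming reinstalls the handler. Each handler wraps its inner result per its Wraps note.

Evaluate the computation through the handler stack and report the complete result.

Answer: [(3, ())]

Evaluation trace:
ask @ H1 ⇒ 3
ask @ H1 ⇒ 3
ask @ H1 ⇒ 3
H0 returns (3, ())
H1 returns (3, ())
H2 returns [(3, ())]
= [(3, ())]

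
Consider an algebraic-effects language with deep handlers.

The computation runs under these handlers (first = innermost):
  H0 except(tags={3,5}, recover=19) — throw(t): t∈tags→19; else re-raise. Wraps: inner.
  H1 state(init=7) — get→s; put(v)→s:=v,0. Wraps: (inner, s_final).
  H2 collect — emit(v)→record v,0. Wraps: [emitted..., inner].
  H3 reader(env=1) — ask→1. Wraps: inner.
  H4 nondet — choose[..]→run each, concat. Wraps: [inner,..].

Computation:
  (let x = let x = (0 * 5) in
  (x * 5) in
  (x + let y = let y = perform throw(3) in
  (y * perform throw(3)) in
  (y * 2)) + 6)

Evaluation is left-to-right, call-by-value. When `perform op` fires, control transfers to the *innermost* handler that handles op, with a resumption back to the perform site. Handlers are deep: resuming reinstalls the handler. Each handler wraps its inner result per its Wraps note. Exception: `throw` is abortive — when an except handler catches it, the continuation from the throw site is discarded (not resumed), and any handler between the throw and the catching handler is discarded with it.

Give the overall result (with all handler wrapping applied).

Answer: [[(19, 7)]]

Step-by-step:
throw(3) @ H0 caught ⇒ 19
H1 returns (19, 7)
H2 returns [(19, 7)]
H3 returns [(19, 7)]
H4 returns [[(19, 7)]]
= [[(19, 7)]]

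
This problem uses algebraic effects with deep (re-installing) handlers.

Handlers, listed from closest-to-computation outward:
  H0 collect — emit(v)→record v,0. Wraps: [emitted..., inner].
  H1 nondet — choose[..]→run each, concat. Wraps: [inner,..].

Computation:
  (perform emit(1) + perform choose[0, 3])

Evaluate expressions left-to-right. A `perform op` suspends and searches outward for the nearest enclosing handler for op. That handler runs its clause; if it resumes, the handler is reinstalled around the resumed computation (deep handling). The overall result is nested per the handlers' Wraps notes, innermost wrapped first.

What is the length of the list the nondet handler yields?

Working:
emit(1) @ H0 ⇒ out+=1
choose[0, 3] @ H1
  branch[0] choose=0:
    H0 returns [1, 0]
    H1 returns [[1, 0]]
  branch[1] choose=3:
    H0 returns [1, 3]
    H1 returns [[1, 3]]
= [[1, 0], [1, 3]]

Answer: 2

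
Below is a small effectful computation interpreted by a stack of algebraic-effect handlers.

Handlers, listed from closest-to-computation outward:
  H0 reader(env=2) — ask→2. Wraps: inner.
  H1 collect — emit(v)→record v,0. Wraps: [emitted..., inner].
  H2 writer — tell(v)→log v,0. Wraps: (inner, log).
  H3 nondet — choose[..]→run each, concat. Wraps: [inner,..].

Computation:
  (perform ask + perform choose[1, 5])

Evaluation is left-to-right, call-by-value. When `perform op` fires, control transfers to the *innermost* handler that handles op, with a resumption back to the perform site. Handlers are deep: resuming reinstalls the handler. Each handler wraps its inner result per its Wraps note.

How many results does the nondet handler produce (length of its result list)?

Answer: 2

Step-by-step:
ask @ H0 ⇒ 2
choose[1, 5] @ H3
  branch[0] choose=1:
    H0 returns 3
    H1 returns [3]
    H2 returns ([3], ())
    H3 returns [([3], ())]
  branch[1] choose=5:
    H0 returns 7
    H1 returns [7]
    H2 returns ([7], ())
    H3 returns [([7], ())]
= [([3], ()), ([7], ())]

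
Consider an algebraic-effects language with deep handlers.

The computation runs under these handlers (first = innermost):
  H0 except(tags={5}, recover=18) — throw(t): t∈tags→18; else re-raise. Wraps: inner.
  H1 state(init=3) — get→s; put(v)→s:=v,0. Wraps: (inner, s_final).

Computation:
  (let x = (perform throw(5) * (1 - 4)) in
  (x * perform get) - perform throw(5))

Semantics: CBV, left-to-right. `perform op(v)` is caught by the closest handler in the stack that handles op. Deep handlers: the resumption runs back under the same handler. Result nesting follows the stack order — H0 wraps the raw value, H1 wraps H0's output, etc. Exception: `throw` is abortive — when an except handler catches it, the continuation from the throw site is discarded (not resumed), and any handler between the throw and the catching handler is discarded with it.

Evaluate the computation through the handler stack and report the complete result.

Step-by-step:
throw(5) @ H0 caught ⇒ 18
H1 returns (18, 3)
= (18, 3)

Answer: (18, 3)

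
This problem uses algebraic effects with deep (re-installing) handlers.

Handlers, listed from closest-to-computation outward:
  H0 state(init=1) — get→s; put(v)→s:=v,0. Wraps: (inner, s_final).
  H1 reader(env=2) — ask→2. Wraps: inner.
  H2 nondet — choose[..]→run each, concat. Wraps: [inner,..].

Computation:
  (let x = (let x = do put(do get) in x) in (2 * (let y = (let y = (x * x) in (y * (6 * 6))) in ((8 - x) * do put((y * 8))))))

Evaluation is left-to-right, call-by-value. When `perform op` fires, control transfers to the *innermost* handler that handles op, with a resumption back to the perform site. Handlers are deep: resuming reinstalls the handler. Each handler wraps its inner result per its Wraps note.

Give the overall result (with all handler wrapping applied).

Answer: [(0, 0)]

Evaluation trace:
get @ H0 ⇒ 1
put(1) @ H0 ⇒ s:=1
put(0) @ H0 ⇒ s:=0
H0 returns (0, 0)
H1 returns (0, 0)
H2 returns [(0, 0)]
= [(0, 0)]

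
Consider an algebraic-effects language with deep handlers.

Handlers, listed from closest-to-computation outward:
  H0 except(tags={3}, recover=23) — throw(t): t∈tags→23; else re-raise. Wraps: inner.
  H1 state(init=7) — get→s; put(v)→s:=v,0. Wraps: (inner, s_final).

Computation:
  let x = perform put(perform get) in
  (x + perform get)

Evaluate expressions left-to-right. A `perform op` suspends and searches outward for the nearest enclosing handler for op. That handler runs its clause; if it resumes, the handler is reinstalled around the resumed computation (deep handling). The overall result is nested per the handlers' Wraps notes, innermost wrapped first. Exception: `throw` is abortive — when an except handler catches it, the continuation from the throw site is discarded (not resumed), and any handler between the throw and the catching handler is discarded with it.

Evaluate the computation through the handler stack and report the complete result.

Evaluation trace:
get @ H1 ⇒ 7
put(7) @ H1 ⇒ s:=7
get @ H1 ⇒ 7
H0 returns 7
H1 returns (7, 7)
= (7, 7)

Answer: (7, 7)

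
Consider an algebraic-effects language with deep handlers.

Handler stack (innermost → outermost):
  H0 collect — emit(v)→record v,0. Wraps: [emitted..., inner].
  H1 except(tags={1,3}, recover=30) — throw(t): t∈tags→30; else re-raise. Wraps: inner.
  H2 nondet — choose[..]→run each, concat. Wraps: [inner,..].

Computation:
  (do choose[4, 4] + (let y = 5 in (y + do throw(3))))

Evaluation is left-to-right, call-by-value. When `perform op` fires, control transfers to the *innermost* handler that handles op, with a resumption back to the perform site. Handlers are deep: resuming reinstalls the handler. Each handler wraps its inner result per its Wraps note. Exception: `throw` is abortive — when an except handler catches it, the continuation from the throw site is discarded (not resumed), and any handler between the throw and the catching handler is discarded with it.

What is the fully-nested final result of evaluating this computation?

Answer: [30, 30]

Evaluation trace:
choose[4, 4] @ H2
  branch[0] choose=4:
    throw(3) @ H1 caught ⇒ 30
    H2 returns [30]
  branch[1] choose=4:
    throw(3) @ H1 caught ⇒ 30
    H2 returns [30]
= [30, 30]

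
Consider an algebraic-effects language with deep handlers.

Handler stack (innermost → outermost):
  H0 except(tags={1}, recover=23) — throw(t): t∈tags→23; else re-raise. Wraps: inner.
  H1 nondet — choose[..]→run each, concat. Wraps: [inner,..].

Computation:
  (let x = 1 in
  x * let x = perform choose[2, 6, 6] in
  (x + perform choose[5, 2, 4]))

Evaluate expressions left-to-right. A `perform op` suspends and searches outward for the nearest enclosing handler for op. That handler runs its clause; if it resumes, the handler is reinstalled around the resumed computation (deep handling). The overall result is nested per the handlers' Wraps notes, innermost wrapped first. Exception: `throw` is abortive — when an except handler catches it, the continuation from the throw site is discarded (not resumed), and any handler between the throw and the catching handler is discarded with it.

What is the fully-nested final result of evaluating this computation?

Answer: [7, 4, 6, 11, 8, 10, 11, 8, 10]

Evaluation trace:
choose[2, 6, 6] @ H1
  branch[0] choose=2:
    choose[5, 2, 4] @ H1
      branch[0] choose=5:
        H0 returns 7
        H1 returns [7]
      branch[1] choose=2:
        H0 returns 4
        H1 returns [4]
      branch[2] choose=4:
        H0 returns 6
        H1 returns [6]
  branch[1] choose=6:
    choose[5, 2, 4] @ H1
      branch[0] choose=5:
        H0 returns 11
        H1 returns [11]
      branch[1] choose=2:
        H0 returns 8
        H1 returns [8]
      branch[2] choose=4:
        H0 returns 10
        H1 returns [10]
  branch[2] choose=6:
    choose[5, 2, 4] @ H1
      branch[0] choose=5:
        H0 returns 11
        H1 returns [11]
      branch[1] choose=2:
        H0 returns 8
        H1 returns [8]
      branch[2] choose=4:
        H0 returns 10
        H1 returns [10]
= [7, 4, 6, 11, 8, 10, 11, 8, 10]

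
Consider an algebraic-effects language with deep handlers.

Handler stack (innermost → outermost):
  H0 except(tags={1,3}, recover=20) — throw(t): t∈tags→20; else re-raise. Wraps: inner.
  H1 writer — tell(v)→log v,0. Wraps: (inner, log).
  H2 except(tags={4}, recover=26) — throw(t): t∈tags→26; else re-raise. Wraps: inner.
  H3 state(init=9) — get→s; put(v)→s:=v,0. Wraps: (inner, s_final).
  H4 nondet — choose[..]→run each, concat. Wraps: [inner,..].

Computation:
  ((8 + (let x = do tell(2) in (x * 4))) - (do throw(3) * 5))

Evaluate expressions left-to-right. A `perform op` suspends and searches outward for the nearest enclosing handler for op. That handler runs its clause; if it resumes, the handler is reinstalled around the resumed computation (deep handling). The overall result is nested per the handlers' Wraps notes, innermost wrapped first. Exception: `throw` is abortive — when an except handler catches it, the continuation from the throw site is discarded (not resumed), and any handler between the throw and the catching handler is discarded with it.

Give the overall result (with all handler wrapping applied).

Answer: [((20, (2)), 9)]

Evaluation trace:
tell(2) @ H1 ⇒ log+=2
throw(3) @ H0 caught ⇒ 20
H1 returns (20, (2))
H2 returns (20, (2))
H3 returns ((20, (2)), 9)
H4 returns [((20, (2)), 9)]
= [((20, (2)), 9)]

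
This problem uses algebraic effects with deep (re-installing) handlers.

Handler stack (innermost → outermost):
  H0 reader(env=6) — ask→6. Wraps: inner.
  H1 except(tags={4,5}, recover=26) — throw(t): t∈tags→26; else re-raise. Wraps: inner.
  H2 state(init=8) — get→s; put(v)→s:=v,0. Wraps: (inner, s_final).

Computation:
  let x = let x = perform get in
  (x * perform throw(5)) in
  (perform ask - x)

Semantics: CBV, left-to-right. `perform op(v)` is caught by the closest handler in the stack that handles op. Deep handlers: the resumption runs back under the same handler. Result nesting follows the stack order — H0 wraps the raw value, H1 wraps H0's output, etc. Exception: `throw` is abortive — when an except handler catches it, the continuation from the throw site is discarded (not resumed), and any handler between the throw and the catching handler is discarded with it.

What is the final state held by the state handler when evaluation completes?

Working:
get @ H2 ⇒ 8
throw(5) @ H1 caught ⇒ 26
H2 returns (26, 8)
= (26, 8)

Answer: 8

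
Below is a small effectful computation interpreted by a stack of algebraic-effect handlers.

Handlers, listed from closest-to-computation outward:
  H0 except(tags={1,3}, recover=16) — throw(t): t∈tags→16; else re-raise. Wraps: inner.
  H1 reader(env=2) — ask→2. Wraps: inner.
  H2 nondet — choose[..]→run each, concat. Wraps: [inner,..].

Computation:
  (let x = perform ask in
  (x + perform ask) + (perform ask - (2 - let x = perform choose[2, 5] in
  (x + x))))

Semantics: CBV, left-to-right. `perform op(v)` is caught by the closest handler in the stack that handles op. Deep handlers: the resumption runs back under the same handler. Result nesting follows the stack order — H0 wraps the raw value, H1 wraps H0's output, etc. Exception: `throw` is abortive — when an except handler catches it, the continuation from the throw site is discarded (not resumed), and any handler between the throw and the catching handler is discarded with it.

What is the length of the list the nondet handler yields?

Answer: 2

Working:
ask @ H1 ⇒ 2
ask @ H1 ⇒ 2
ask @ H1 ⇒ 2
choose[2, 5] @ H2
  branch[0] choose=2:
    H0 returns 8
    H1 returns 8
    H2 returns [8]
  branch[1] choose=5:
    H0 returns 14
    H1 returns 14
    H2 returns [14]
= [8, 14]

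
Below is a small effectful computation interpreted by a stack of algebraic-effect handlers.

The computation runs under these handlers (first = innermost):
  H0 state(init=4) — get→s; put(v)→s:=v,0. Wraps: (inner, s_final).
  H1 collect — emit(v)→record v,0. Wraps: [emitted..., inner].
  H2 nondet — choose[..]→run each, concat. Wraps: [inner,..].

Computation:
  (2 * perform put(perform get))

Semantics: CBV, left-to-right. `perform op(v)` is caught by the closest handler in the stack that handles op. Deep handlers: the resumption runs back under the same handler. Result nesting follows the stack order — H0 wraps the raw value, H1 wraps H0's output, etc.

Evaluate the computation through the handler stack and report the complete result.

Answer: [[(0, 4)]]

Step-by-step:
get @ H0 ⇒ 4
put(4) @ H0 ⇒ s:=4
H0 returns (0, 4)
H1 returns [(0, 4)]
H2 returns [[(0, 4)]]
= [[(0, 4)]]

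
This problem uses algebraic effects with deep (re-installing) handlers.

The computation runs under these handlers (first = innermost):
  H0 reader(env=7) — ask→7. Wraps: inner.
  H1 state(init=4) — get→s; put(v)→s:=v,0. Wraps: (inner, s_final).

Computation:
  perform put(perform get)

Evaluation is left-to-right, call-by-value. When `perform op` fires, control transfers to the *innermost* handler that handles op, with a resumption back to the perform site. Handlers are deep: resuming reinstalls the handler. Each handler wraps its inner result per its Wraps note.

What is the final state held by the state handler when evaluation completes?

Answer: 4

Step-by-step:
get @ H1 ⇒ 4
put(4) @ H1 ⇒ s:=4
H0 returns 0
H1 returns (0, 4)
= (0, 4)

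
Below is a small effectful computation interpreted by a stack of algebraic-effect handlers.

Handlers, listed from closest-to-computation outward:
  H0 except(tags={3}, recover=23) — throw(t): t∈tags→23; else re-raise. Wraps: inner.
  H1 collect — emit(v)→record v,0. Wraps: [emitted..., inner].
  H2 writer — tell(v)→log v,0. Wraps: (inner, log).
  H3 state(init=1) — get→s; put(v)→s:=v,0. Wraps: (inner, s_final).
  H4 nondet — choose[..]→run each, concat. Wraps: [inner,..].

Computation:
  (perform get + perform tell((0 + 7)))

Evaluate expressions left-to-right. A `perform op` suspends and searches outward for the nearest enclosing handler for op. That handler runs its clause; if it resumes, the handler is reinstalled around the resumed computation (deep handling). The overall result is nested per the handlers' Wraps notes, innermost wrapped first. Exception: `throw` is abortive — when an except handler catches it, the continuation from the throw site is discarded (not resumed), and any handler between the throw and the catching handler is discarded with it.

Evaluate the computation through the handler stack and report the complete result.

Answer: [(([1], (7)), 1)]

Step-by-step:
get @ H3 ⇒ 1
tell(7) @ H2 ⇒ log+=7
H0 returns 1
H1 returns [1]
H2 returns ([1], (7))
H3 returns (([1], (7)), 1)
H4 returns [(([1], (7)), 1)]
= [(([1], (7)), 1)]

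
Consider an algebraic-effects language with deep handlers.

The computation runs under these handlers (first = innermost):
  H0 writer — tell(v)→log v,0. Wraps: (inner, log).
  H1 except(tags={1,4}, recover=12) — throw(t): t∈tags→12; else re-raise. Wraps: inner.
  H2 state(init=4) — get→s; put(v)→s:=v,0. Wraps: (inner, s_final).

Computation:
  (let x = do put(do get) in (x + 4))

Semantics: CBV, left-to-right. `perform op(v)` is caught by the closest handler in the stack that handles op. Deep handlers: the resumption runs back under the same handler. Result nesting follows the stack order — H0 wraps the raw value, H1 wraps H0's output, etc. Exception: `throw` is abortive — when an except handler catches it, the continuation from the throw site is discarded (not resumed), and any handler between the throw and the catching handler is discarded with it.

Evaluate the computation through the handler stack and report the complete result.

Answer: ((4, ()), 4)

Evaluation trace:
get @ H2 ⇒ 4
put(4) @ H2 ⇒ s:=4
H0 returns (4, ())
H1 returns (4, ())
H2 returns ((4, ()), 4)
= ((4, ()), 4)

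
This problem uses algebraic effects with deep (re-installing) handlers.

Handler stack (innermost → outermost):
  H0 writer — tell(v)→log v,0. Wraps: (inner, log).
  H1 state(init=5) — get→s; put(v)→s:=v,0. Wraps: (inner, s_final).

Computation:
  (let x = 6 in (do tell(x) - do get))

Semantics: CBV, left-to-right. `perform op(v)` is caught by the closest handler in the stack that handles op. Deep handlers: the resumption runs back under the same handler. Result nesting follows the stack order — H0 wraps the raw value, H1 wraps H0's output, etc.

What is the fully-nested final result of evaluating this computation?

Step-by-step:
tell(6) @ H0 ⇒ log+=6
get @ H1 ⇒ 5
H0 returns (-5, (6))
H1 returns ((-5, (6)), 5)
= ((-5, (6)), 5)

Answer: ((-5, (6)), 5)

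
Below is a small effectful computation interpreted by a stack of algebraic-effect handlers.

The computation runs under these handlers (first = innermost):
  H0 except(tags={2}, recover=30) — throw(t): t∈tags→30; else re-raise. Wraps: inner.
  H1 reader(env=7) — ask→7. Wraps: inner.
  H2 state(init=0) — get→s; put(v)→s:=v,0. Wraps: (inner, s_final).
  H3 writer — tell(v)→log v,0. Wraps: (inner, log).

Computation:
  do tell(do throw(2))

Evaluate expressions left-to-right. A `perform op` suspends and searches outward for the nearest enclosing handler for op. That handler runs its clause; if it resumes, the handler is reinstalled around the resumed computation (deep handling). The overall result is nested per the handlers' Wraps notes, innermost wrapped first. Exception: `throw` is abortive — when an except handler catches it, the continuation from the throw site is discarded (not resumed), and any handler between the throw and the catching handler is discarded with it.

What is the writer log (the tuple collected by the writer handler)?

Working:
throw(2) @ H0 caught ⇒ 30
H1 returns 30
H2 returns (30, 0)
H3 returns ((30, 0), ())
= ((30, 0), ())

Answer: ()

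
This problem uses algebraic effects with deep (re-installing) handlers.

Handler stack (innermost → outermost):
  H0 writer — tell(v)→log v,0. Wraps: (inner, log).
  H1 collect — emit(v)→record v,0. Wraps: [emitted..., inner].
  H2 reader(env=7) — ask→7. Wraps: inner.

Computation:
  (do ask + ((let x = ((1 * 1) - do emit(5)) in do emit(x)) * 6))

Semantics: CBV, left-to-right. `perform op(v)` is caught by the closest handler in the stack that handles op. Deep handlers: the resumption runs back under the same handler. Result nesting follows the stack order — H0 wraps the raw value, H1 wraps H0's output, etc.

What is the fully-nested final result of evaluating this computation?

Answer: [5, 1, (7, ())]

Evaluation trace:
ask @ H2 ⇒ 7
emit(5) @ H1 ⇒ out+=5
emit(1) @ H1 ⇒ out+=1
H0 returns (7, ())
H1 returns [5, 1, (7, ())]
H2 returns [5, 1, (7, ())]
= [5, 1, (7, ())]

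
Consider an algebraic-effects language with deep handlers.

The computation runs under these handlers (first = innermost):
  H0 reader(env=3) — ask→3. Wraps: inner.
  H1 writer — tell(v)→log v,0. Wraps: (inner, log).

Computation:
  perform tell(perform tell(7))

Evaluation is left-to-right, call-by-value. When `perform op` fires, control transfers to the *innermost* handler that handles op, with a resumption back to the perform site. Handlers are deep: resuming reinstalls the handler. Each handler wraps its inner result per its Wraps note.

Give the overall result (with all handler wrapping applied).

Working:
tell(7) @ H1 ⇒ log+=7
tell(0) @ H1 ⇒ log+=0
H0 returns 0
H1 returns (0, (7, 0))
= (0, (7, 0))

Answer: (0, (7, 0))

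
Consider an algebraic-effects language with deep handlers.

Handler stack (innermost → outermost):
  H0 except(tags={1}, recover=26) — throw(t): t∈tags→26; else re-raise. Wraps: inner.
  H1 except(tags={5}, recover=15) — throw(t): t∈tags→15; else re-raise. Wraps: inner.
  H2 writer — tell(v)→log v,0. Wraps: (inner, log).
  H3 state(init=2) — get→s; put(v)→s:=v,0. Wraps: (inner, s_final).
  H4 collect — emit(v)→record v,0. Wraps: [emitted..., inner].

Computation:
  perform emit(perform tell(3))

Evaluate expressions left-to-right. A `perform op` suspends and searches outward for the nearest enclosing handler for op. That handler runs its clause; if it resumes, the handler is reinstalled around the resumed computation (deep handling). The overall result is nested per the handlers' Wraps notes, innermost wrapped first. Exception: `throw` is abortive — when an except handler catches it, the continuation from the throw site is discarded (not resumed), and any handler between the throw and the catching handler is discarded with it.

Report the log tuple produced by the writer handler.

Step-by-step:
tell(3) @ H2 ⇒ log+=3
emit(0) @ H4 ⇒ out+=0
H0 returns 0
H1 returns 0
H2 returns (0, (3))
H3 returns ((0, (3)), 2)
H4 returns [0, ((0, (3)), 2)]
= [0, ((0, (3)), 2)]

Answer: (3)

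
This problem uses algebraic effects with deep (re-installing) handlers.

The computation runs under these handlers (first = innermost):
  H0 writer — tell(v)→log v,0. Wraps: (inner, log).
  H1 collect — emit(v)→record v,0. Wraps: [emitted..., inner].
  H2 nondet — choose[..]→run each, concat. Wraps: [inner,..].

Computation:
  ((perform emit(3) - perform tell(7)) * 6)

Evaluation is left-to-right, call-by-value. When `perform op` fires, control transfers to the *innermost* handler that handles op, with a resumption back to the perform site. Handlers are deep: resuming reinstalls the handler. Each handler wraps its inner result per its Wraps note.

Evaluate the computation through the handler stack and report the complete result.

Step-by-step:
emit(3) @ H1 ⇒ out+=3
tell(7) @ H0 ⇒ log+=7
H0 returns (0, (7))
H1 returns [3, (0, (7))]
H2 returns [[3, (0, (7))]]
= [[3, (0, (7))]]

Answer: [[3, (0, (7))]]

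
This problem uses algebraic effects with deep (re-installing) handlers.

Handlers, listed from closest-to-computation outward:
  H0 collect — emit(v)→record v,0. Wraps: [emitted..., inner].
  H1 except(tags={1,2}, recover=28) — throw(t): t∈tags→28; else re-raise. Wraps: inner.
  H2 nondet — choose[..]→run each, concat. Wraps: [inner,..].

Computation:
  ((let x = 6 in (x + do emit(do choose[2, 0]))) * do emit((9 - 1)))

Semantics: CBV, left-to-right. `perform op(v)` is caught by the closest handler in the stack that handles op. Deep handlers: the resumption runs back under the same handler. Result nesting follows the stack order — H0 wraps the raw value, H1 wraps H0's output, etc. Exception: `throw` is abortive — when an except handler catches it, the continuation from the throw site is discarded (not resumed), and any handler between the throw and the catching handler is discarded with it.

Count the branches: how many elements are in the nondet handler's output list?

Working:
choose[2, 0] @ H2
  branch[0] choose=2:
    emit(2) @ H0 ⇒ out+=2
    emit(8) @ H0 ⇒ out+=8
    H0 returns [2, 8, 0]
    H1 returns [2, 8, 0]
    H2 returns [[2, 8, 0]]
  branch[1] choose=0:
    emit(0) @ H0 ⇒ out+=0
    emit(8) @ H0 ⇒ out+=8
    H0 returns [0, 8, 0]
    H1 returns [0, 8, 0]
    H2 returns [[0, 8, 0]]
= [[2, 8, 0], [0, 8, 0]]

Answer: 2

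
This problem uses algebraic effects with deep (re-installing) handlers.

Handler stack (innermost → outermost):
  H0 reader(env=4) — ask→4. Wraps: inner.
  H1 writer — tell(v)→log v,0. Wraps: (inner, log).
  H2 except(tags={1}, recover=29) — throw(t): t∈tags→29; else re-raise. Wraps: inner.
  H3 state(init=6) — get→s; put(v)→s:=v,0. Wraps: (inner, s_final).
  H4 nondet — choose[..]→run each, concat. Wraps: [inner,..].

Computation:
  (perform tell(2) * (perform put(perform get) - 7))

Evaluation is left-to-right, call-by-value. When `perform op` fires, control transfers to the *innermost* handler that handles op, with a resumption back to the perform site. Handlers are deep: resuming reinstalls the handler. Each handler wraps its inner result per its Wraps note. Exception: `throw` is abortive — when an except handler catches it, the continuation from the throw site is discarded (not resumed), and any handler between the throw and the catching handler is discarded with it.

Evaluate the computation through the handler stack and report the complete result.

Answer: [((0, (2)), 6)]

Working:
tell(2) @ H1 ⇒ log+=2
get @ H3 ⇒ 6
put(6) @ H3 ⇒ s:=6
H0 returns 0
H1 returns (0, (2))
H2 returns (0, (2))
H3 returns ((0, (2)), 6)
H4 returns [((0, (2)), 6)]
= [((0, (2)), 6)]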